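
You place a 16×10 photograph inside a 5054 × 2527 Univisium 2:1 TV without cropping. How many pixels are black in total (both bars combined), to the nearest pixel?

2554292 pixels

Since 1.600 < 2.000, the photograph is height-limited.
That makes the image 4043.2000 px wide (2527 × 16/10).
Black = 5054 − 4043.2000 = 1010.8000 px.
That's 1010.8000 × 2527 ≈ 2554292 black pixels.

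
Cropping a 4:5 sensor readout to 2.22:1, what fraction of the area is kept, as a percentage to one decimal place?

36.0%

Going from 4:5 to 2.22:1 means cutting height while keeping width.
Area ratio = (0.800)/(2.220) = 36.04% retained.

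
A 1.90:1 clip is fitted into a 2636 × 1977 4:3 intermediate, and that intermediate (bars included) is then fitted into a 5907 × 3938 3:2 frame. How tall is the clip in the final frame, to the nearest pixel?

2764 px

First fit — 1.90:1 into 2636×1977 spans the width: 2636.00 × 1387.37.
4:3 in 5907×3938: fills the height, so the intermediate becomes 5250.67 × 3938.00 — a scale of ×1.9919.
So the clip's height is 1387.37 × 1.9919 ≈ 2763.51.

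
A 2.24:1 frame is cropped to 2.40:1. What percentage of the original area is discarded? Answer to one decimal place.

6.7%

2.40:1 is wider than 2.24:1, so the crop keeps the full width and trims the height.
Area ratio = (2.240)/(2.400) = 93.33%; the remaining 6.67% is cropped out.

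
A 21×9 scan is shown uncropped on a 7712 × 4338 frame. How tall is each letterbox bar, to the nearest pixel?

21×9 (2.333) > 16×9 (1.778), so the scan fills the width.
The scan is 7712 × 9/21 ≈ 3305.14 px tall.
4338 − 3305.14 = 1032.86 px of bars (516.43 each).

516 px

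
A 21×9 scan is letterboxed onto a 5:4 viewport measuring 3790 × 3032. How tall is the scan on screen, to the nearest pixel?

1624 px

21×9 (2.333) > 5:4 (1.250), so the scan fills the width.
Content height = 3790 × 9/21 ≈ 1624.29 px.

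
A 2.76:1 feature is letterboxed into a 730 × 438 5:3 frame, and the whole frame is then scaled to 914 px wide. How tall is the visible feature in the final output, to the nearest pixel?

Fitted into 730×438, the feature spans the width; its height is 730 / 2.760 ≈ 264.49 px.
Scaling 730 → 914 is ×1.2521, so the height becomes 264.49 × 1.2521 ≈ 331.16 px.

331 px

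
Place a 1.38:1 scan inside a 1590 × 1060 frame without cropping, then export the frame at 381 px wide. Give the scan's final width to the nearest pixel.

At 1590×1060 the scan is height-limited, so width = 1060 × 1.380 ≈ 1462.80 px.
The frame scales by 381/1590 = 0.2396; 1462.80 × 0.2396 ≈ 350.52 px.

351 px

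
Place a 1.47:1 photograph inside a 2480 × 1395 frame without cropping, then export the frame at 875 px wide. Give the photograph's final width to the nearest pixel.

At 2480×1395 the photograph is height-limited, so width = 1395 × 1.470 ≈ 2050.65 px.
The frame scales by 875/2480 = 0.3528; 2050.65 × 0.3528 ≈ 723.52 px.

724 px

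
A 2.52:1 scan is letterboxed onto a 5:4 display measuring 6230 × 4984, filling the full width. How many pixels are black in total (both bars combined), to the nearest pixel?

15648376 pixels

Content height = 6230 / 2.520 ≈ 2472.2222 px.
4984 − 2472.2222 = 2511.7778 px of bars.
Across the 6230-px span: 2511.7778 × 6230 ≈ 15648376 px.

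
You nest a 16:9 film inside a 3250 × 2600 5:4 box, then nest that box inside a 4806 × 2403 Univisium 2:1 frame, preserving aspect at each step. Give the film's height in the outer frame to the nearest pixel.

First fit — 16:9 into 3250×2600 spans the width: 3250.00 × 1828.12.
The 5:4 canvas is height-limited in 4806×2403, giving 3003.75 × 2403.00; scale factor 0.9242.
The film scales with it: height 1828.12 × 0.9242 ≈ 1689.61.

1690 px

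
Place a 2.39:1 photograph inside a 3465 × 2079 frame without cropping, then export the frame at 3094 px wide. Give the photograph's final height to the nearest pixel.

Fitted into 3465×2079, the photograph spans the width; its height is 3465 / 2.390 ≈ 1449.79 px.
Resizing to 3094 px wide multiplies everything by 0.8929: 1449.79 → 1294.56 px.

1295 px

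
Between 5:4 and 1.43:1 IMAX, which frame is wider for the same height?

5:4 = 1.25 and 1.43; 1.43 > 1.25.

1.43:1 IMAX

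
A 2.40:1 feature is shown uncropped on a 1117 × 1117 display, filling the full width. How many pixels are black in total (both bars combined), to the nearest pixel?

727819 pixels

Content height = 1117 / 2.400 ≈ 465.4167 px.
Black = 1117 − 465.4167 = 651.5833 px.
Bar area = 651.5833 × 1117 ≈ 727819 px.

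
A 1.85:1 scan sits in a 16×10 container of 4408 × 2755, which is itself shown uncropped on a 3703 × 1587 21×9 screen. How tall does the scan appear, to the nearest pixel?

1373 px

First fit — 1.85:1 into 4408×2755 spans the width: 4408.00 × 2382.70.
The 16×10 canvas is height-limited in 3703×1587, giving 2539.20 × 1587.00; scale factor 0.5760.
So the scan's height is 2382.70 × 0.5760 ≈ 1372.54.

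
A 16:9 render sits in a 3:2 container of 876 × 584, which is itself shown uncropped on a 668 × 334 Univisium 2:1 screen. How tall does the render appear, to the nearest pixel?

282 px

First fit — 16:9 into 876×584 spans the width: 876.00 × 492.75.
Second fit — the 3:2 canvas into 668×334 spans the height: 501.00 × 334.00 (×0.5719 from 876×584).
Applying the same ×0.5719: 492.75 → 281.81.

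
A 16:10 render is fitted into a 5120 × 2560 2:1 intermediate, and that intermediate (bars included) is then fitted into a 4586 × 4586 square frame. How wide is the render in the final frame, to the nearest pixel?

16:10 in 5120×2560: fills the height, so the render is 4096.00 × 2560.00.
Second fit — the 2:1 canvas into 4586×4586 spans the width: 4586.00 × 2293.00 (×0.8957 from 5120×2560).
So the render's width is 4096.00 × 0.8957 ≈ 3668.80.

3669 px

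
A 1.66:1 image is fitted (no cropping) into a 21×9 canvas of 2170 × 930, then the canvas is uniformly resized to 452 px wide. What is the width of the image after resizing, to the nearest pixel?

322 px

In the 2170×930 frame the image fills the height: width = 930 × 1.660 ≈ 1543.80 px.
Scaling 2170 → 452 is ×0.2083, so the width becomes 1543.80 × 0.2083 ≈ 321.57 px.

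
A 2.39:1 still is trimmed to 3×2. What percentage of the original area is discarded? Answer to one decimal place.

The height stays; only width is cut (since 3×2 is narrower than 2.39:1).
(1.500)/(2.390) ≈ 0.628 of the area survives, leaving 37.24% discarded.

37.2%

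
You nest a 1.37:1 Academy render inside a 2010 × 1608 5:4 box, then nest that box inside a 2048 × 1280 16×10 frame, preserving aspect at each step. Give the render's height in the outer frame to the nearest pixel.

1168 px

Inside the 2010×1608 canvas the render is width-limited at 2010.00 × 1467.15.
5:4 in 2048×1280: fills the height, so the intermediate becomes 1600.00 × 1280.00 — a scale of ×0.7960.
Applying the same ×0.7960: 1467.15 → 1167.88.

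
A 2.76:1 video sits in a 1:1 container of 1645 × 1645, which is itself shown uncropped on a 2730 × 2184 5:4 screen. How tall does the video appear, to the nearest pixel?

791 px

First fit — 2.76:1 into 1645×1645 spans the width: 1645.00 × 596.01.
Second fit — the 1:1 canvas into 2730×2184 spans the height: 2184.00 × 2184.00 (×1.3277 from 1645×1645).
So the video's height is 596.01 × 1.3277 ≈ 791.30.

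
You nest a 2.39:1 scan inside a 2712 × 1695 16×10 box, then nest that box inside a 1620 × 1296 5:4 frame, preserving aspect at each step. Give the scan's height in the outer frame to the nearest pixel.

Inside the 2712×1695 canvas the scan is width-limited at 2712.00 × 1134.73.
16×10 in 1620×1296: fills the width, so the intermediate becomes 1620.00 × 1012.50 — a scale of ×0.5973.
So the scan's height is 1134.73 × 0.5973 ≈ 677.82.

678 px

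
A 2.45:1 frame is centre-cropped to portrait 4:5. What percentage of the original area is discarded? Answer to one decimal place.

Going from 2.45:1 to portrait 4:5 means cutting width while keeping height.
(0.800)/(2.450) ≈ 0.327 of the area survives, leaving 67.35% discarded.

67.3%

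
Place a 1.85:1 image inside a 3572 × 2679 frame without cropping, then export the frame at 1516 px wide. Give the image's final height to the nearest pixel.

819 px

Fitted into 3572×2679, the image spans the width; its height is 3572 / 1.850 ≈ 1930.81 px.
Scaling 3572 → 1516 is ×0.4244, so the height becomes 1930.81 × 0.4244 ≈ 819.46 px.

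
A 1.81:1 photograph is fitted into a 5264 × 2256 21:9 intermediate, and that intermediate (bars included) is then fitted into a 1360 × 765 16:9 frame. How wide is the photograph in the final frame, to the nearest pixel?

1055 px

1.81:1 in 5264×2256: fills the height, so the photograph is 4083.36 × 2256.00.
Second fit — the 21:9 canvas into 1360×765 spans the width: 1360.00 × 582.86 (×0.2584 from 5264×2256).
The photograph scales with it: width 4083.36 × 0.2584 ≈ 1054.97.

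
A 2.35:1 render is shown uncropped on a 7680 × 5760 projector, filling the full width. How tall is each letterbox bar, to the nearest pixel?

1246 px

Content height = 7680 / 2.350 ≈ 3268.09 px.
Black = 5760 − 3268.09 = 2491.91 px, or 1245.96 per bar.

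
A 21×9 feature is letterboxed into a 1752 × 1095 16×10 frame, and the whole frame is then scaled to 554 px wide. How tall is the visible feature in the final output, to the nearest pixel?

In the 1752×1095 frame the feature fills the width: height = 1752 × 9/21 ≈ 750.86 px.
Resizing to 554 px wide multiplies everything by 0.3162: 750.86 → 237.43 px.

237 px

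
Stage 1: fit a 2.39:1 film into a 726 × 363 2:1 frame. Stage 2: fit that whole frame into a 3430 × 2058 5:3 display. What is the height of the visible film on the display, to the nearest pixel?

Inside the 726×363 canvas the film is width-limited at 726.00 × 303.77.
2:1 in 3430×2058: fills the width, so the intermediate becomes 3430.00 × 1715.00 — a scale of ×4.7245.
So the film's height is 303.77 × 4.7245 ≈ 1435.15.

1435 px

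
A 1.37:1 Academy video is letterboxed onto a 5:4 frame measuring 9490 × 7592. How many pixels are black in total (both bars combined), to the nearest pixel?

6310781 pixels

Since 1.370 > 1.250, the video is width-limited.
Content height = 9490 / 1.370 ≈ 6927.0073 px.
7592 − 6927.0073 = 664.9927 px of bars.
Across the 9490-px span: 664.9927 × 9490 ≈ 6310781 px.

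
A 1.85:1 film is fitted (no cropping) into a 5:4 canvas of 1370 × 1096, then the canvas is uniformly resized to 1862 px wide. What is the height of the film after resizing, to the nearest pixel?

1006 px

Fitted into 1370×1096, the film spans the width; its height is 1370 / 1.850 ≈ 740.54 px.
Resizing to 1862 px wide multiplies everything by 1.3591: 740.54 → 1006.49 px.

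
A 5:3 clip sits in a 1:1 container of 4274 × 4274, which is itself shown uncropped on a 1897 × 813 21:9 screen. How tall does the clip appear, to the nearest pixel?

488 px

5:3 in 4274×4274: fills the width, so the clip is 4274.00 × 2564.40.
Second fit — the 1:1 canvas into 1897×813 spans the height: 813.00 × 813.00 (×0.1902 from 4274×4274).
So the clip's height is 2564.40 × 0.1902 ≈ 487.80.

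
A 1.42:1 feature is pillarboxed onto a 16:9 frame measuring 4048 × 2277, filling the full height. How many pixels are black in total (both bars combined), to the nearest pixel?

Content width = 2277 × 1.420 ≈ 3233.3400 px.
Black = 4048 − 3233.3400 = 814.6600 px.
That's 814.6600 × 2277 ≈ 1854981 black pixels.

1854981 pixels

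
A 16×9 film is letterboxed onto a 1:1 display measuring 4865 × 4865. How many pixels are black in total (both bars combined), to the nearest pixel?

10354848 pixels

16×9 (1.778) > 1:1 (1.000), so the film fills the width.
That makes the image 2736.5625 px tall (4865 × 9/16).
4865 − 2736.5625 = 2128.4375 px of bars.
Across the 4865-px span: 2128.4375 × 4865 ≈ 10354848 px.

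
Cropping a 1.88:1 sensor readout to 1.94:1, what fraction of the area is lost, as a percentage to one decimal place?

Going from 1.88:1 to 1.94:1 means cutting height while keeping width.
Area ratio = (1.880)/(1.940) = 96.91%; the remaining 3.09% is cropped out.

3.1%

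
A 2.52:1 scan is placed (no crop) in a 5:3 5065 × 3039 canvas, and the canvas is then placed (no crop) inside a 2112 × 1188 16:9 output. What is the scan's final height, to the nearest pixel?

786 px

2.52:1 in 5065×3039: fills the width, so the scan is 5065.00 × 2009.92.
The 5:3 canvas is height-limited in 2112×1188, giving 1980.00 × 1188.00; scale factor 0.3909.
Applying the same ×0.3909: 2009.92 → 785.71.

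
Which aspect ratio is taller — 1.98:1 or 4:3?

4:3

1.98 and 4:3 = 1.333; 1.98 > 1.333. The smaller width-to-height ratio is the taller frame.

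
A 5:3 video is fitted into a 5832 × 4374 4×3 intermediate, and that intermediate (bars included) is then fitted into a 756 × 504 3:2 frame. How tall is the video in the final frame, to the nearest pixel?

First fit — 5:3 into 5832×4374 spans the width: 5832.00 × 3499.20.
The 4×3 canvas is height-limited in 756×504, giving 672.00 × 504.00; scale factor 0.1152.
So the video's height is 3499.20 × 0.1152 ≈ 403.20.

403 px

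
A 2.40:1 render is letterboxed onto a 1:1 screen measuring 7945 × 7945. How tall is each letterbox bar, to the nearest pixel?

2317 px

2.40:1 is wider than 1:1, so it spans the full width.
That makes the image 3310.42 px tall (7945 / 2.400).
Black = 7945 − 3310.42 = 4634.58 px, or 2317.29 per bar.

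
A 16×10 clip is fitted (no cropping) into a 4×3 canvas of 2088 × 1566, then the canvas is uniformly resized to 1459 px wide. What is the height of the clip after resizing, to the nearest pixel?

At 2088×1566 the clip is width-limited, so height = 2088 × 10/16 ≈ 1305.00 px.
The frame scales by 1459/2088 = 0.6988; 1305.00 × 0.6988 ≈ 911.88 px.

912 px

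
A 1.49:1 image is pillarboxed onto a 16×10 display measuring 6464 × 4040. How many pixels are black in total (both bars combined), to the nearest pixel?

Since 1.490 < 1.600, the image is height-limited.
The image is 4040 × 1.490 ≈ 6019.6000 px wide.
6464 − 6019.6000 = 444.4000 px of bars.
That's 444.4000 × 4040 ≈ 1795376 black pixels.

1795376 pixels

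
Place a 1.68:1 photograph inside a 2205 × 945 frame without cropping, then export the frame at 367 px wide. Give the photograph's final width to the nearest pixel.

264 px

At 2205×945 the photograph is height-limited, so width = 945 × 1.680 ≈ 1587.60 px.
Resizing to 367 px wide multiplies everything by 0.1664: 1587.60 → 264.24 px.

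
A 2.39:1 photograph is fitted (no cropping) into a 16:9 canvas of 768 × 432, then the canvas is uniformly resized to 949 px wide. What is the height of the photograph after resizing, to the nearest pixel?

397 px

In the 768×432 frame the photograph fills the width: height = 768 / 2.390 ≈ 321.34 px.
Resizing to 949 px wide multiplies everything by 1.2357: 321.34 → 397.07 px.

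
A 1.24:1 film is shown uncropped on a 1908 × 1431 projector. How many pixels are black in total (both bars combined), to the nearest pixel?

Since 1.240 < 1.333, the film is height-limited.
That makes the image 1774.4400 px wide (1431 × 1.240).
1908 − 1774.4400 = 133.5600 px of bars.
Bar area = 133.5600 × 1431 ≈ 191124 px.

191124 pixels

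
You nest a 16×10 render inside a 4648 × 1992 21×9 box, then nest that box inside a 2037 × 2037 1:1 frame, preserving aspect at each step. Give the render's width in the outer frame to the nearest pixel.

Inside the 4648×1992 canvas the render is height-limited at 3187.20 × 1992.00.
21×9 in 2037×2037: fills the width, so the intermediate becomes 2037.00 × 873.00 — a scale of ×0.4383.
Applying the same ×0.4383: 3187.20 → 1396.80.

1397 px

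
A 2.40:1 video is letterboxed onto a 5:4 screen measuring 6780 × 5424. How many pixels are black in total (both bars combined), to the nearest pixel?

17621220 pixels

Since 2.400 > 1.250, the video is width-limited.
Content height = 6780 / 2.400 ≈ 2825.0000 px.
5424 − 2825.0000 = 2599.0000 px of bars.
Bar area = 2599.0000 × 6780 ≈ 17621220 px.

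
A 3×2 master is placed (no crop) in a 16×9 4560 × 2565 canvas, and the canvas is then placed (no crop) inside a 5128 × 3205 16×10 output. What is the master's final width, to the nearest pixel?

3×2 in 4560×2565: fills the height, so the master is 3847.50 × 2565.00.
Second fit — the 16×9 canvas into 5128×3205 spans the width: 5128.00 × 2884.50 (×1.1246 from 4560×2565).
The master scales with it: width 3847.50 × 1.1246 ≈ 4326.75.

4327 px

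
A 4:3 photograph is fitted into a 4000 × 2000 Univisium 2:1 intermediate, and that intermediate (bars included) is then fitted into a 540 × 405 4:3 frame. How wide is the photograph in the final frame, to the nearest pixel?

360 px

Inside the 4000×2000 canvas the photograph is height-limited at 2666.67 × 2000.00.
Univisium 2:1 in 540×405: fills the width, so the intermediate becomes 540.00 × 270.00 — a scale of ×0.1350.
Applying the same ×0.1350: 2666.67 → 360.00.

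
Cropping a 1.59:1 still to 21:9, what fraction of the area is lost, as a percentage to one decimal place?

31.9%

21:9 is wider than 1.59:1, so the crop keeps the full width and trims the height.
(1.590)/(2.333) ≈ 0.681 of the area survives, leaving 31.86% discarded.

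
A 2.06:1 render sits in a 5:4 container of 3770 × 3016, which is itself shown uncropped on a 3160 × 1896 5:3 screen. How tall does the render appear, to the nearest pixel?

1150 px

First fit — 2.06:1 into 3770×3016 spans the width: 3770.00 × 1830.10.
Second fit — the 5:4 canvas into 3160×1896 spans the height: 2370.00 × 1896.00 (×0.6286 from 3770×3016).
Applying the same ×0.6286: 1830.10 → 1150.49.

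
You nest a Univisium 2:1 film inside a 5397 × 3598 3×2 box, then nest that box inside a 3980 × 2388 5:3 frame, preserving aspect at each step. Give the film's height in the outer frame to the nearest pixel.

Univisium 2:1 in 5397×3598: fills the width, so the film is 5397.00 × 2698.50.
Second fit — the 3×2 canvas into 3980×2388 spans the height: 3582.00 × 2388.00 (×0.6637 from 5397×3598).
So the film's height is 2698.50 × 0.6637 ≈ 1791.00.

1791 px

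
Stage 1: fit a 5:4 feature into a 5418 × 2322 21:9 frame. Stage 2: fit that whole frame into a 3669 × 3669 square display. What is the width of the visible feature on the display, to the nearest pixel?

5:4 in 5418×2322: fills the height, so the feature is 2902.50 × 2322.00.
21:9 in 3669×3669: fills the width, so the intermediate becomes 3669.00 × 1572.43 — a scale of ×0.6772.
The feature scales with it: width 2902.50 × 0.6772 ≈ 1965.54.

1966 px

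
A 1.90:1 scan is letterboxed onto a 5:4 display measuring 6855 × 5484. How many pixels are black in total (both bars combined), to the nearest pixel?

12860702 pixels

Since 1.900 > 1.250, the scan is width-limited.
Content height = 6855 / 1.900 ≈ 3607.8947 px.
Leftover height: 5484 − 3607.8947 = 1876.1053 px.
Across the 6855-px span: 1876.1053 × 6855 ≈ 12860702 px.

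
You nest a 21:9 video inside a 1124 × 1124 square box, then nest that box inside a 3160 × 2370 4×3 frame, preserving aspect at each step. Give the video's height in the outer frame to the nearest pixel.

First fit — 21:9 into 1124×1124 spans the width: 1124.00 × 481.71.
The square canvas is height-limited in 3160×2370, giving 2370.00 × 2370.00; scale factor 2.1085.
Applying the same ×2.1085: 481.71 → 1015.71.

1016 px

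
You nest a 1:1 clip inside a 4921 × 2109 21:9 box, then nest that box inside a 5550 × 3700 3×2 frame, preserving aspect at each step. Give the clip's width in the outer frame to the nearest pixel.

2379 px

Inside the 4921×2109 canvas the clip is height-limited at 2109.00 × 2109.00.
Second fit — the 21:9 canvas into 5550×3700 spans the width: 5550.00 × 2378.57 (×1.1278 from 4921×2109).
So the clip's width is 2109.00 × 1.1278 ≈ 2378.57.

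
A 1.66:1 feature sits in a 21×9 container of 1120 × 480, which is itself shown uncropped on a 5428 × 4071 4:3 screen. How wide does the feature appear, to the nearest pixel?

3862 px

First fit — 1.66:1 into 1120×480 spans the height: 796.80 × 480.00.
21×9 in 5428×4071: fills the width, so the intermediate becomes 5428.00 × 2326.29 — a scale of ×4.8464.
So the feature's width is 796.80 × 4.8464 ≈ 3861.63.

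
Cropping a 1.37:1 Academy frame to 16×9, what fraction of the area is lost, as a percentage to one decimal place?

Going from 1.37:1 Academy to 16×9 means cutting height while keeping width.
Fraction kept = (1.370)/(1.778) ≈ 77.06%, so 22.94% is lost.

22.9%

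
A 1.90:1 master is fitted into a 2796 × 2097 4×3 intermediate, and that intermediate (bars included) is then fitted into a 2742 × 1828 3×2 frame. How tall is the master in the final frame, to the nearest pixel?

Inside the 2796×2097 canvas the master is width-limited at 2796.00 × 1471.58.
Second fit — the 4×3 canvas into 2742×1828 spans the height: 2437.33 × 1828.00 (×0.8717 from 2796×2097).
So the master's height is 1471.58 × 0.8717 ≈ 1282.81.

1283 px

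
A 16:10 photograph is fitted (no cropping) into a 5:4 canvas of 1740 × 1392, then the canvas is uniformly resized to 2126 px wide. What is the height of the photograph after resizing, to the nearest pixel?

1329 px

In the 1740×1392 frame the photograph fills the width: height = 1740 × 10/16 ≈ 1087.50 px.
The frame scales by 2126/1740 = 1.2218; 1087.50 × 1.2218 ≈ 1328.75 px.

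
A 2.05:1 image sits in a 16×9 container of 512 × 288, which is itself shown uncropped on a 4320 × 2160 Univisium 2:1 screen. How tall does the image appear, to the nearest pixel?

1873 px

First fit — 2.05:1 into 512×288 spans the width: 512.00 × 249.76.
The 16×9 canvas is height-limited in 4320×2160, giving 3840.00 × 2160.00; scale factor 7.5000.
So the image's height is 249.76 × 7.5000 ≈ 1873.17.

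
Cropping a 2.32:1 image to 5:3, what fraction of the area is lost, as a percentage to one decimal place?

Going from 2.32:1 to 5:3 means cutting width while keeping height.
(1.667)/(2.320) ≈ 0.718 of the area survives, leaving 28.16% discarded.

28.2%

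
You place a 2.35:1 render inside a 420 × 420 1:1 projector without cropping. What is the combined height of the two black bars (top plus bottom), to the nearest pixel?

Since 2.350 > 1.000, the render is width-limited.
The render is 420 / 2.350 ≈ 178.72 px tall.
420 − 178.72 = 241.28 px of bars.

241 px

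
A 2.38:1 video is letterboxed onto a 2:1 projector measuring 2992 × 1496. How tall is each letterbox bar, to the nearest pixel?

Since 2.380 > 2.000, the video is width-limited.
The video is 2992 / 2.380 ≈ 1257.14 px tall.
Leftover height: 1496 − 1257.14 = 238.86 px → 119.43 each side.

119 px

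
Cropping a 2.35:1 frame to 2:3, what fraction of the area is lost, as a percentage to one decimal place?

71.6%

Going from 2.35:1 to 2:3 means cutting width while keeping height.
Area ratio = (0.667)/(2.350) = 28.37%; the remaining 71.63% is cropped out.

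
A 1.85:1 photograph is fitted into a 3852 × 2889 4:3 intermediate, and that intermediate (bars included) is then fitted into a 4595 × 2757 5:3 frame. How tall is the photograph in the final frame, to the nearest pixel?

Inside the 3852×2889 canvas the photograph is width-limited at 3852.00 × 2082.16.
4:3 in 4595×2757: fills the height, so the intermediate becomes 3676.00 × 2757.00 — a scale of ×0.9543.
Applying the same ×0.9543: 2082.16 → 1987.03.

1987 px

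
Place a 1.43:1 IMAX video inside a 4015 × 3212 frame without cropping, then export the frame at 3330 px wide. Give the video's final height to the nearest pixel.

2329 px

Fitted into 4015×3212, the video spans the width; its height is 4015 / 1.430 ≈ 2807.69 px.
Resizing to 3330 px wide multiplies everything by 0.8294: 2807.69 → 2328.67 px.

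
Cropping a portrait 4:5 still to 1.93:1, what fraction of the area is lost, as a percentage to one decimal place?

The width stays; only height is cut (since 1.93:1 is wider than portrait 4:5).
(0.800)/(1.930) ≈ 0.415 of the area survives, leaving 58.55% discarded.

58.5%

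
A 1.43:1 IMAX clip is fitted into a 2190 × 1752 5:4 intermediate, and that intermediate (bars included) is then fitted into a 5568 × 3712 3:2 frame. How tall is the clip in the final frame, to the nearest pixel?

Inside the 2190×1752 canvas the clip is width-limited at 2190.00 × 1531.47.
The 5:4 canvas is height-limited in 5568×3712, giving 4640.00 × 3712.00; scale factor 2.1187.
Applying the same ×2.1187: 1531.47 → 3244.76.

3245 px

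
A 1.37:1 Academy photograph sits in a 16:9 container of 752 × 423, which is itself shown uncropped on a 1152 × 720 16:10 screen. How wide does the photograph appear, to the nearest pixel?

888 px

Inside the 752×423 canvas the photograph is height-limited at 579.51 × 423.00.
16:9 in 1152×720: fills the width, so the intermediate becomes 1152.00 × 648.00 — a scale of ×1.5319.
The photograph scales with it: width 579.51 × 1.5319 ≈ 887.76.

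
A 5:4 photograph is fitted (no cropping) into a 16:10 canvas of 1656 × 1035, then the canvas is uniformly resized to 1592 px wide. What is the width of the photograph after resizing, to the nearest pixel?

1244 px

Fitted into 1656×1035, the photograph spans the height; its width is 1035 × 5/4 ≈ 1293.75 px.
Scaling 1656 → 1592 is ×0.9614, so the width becomes 1293.75 × 0.9614 ≈ 1243.75 px.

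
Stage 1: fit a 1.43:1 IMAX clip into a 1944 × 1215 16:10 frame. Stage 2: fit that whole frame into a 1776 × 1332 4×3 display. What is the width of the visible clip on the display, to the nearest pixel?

1.43:1 IMAX in 1944×1215: fills the height, so the clip is 1737.45 × 1215.00.
16:10 in 1776×1332: fills the width, so the intermediate becomes 1776.00 × 1110.00 — a scale of ×0.9136.
So the clip's width is 1737.45 × 0.9136 ≈ 1587.30.

1587 px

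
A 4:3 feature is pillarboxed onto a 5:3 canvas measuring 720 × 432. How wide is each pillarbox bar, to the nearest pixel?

72 px

4:3 (1.333) < 5:3 (1.667), so the feature fills the height.
The feature is 432 × 4/3 ≈ 576.00 px wide.
720 − 576.00 = 144.00 px of bars (72.00 each).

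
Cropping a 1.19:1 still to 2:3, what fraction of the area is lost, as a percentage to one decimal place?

Going from 1.19:1 to 2:3 means cutting width while keeping height.
Area ratio = (0.667)/(1.190) = 56.02%; the remaining 43.98% is cropped out.

44.0%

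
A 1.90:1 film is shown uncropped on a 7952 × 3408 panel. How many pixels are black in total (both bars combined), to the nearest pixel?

Since 1.900 < 2.333, the film is height-limited.
The film is 3408 × 1.900 ≈ 6475.2000 px wide.
Leftover width: 7952 − 6475.2000 = 1476.8000 px.
Bar area = 1476.8000 × 3408 ≈ 5032934 px.

5032934 pixels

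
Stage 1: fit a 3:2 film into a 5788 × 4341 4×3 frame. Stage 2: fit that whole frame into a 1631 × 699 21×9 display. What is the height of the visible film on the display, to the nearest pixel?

621 px

Inside the 5788×4341 canvas the film is width-limited at 5788.00 × 3858.67.
4×3 in 1631×699: fills the height, so the intermediate becomes 932.00 × 699.00 — a scale of ×0.1610.
Applying the same ×0.1610: 3858.67 → 621.33.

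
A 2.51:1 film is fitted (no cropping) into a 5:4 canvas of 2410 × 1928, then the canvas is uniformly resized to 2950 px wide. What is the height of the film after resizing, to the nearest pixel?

1175 px

Fitted into 2410×1928, the film spans the width; its height is 2410 / 2.510 ≈ 960.16 px.
Scaling 2410 → 2950 is ×1.2241, so the height becomes 960.16 × 1.2241 ≈ 1175.30 px.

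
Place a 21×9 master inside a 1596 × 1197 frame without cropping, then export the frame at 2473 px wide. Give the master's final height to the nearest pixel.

1060 px

In the 1596×1197 frame the master fills the width: height = 1596 × 9/21 ≈ 684.00 px.
The frame scales by 2473/1596 = 1.5495; 684.00 × 1.5495 ≈ 1059.86 px.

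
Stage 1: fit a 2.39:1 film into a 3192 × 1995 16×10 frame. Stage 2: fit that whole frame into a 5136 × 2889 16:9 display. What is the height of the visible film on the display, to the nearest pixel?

2.39:1 in 3192×1995: fills the width, so the film is 3192.00 × 1335.56.
16×10 in 5136×2889: fills the height, so the intermediate becomes 4622.40 × 2889.00 — a scale of ×1.4481.
So the film's height is 1335.56 × 1.4481 ≈ 1934.06.

1934 px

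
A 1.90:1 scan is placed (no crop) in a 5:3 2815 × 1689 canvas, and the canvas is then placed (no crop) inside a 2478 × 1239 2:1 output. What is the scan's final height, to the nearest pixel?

Inside the 2815×1689 canvas the scan is width-limited at 2815.00 × 1481.58.
The 5:3 canvas is height-limited in 2478×1239, giving 2065.00 × 1239.00; scale factor 0.7336.
Applying the same ×0.7336: 1481.58 → 1086.84.

1087 px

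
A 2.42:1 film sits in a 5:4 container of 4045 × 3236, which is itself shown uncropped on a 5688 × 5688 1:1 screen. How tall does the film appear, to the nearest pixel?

2350 px

2.42:1 in 4045×3236: fills the width, so the film is 4045.00 × 1671.49.
The 5:4 canvas is width-limited in 5688×5688, giving 5688.00 × 4550.40; scale factor 1.4062.
Applying the same ×1.4062: 1671.49 → 2350.41.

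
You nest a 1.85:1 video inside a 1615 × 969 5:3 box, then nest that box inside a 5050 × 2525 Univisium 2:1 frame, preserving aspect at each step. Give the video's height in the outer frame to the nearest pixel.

2275 px

Inside the 1615×969 canvas the video is width-limited at 1615.00 × 872.97.
The 5:3 canvas is height-limited in 5050×2525, giving 4208.33 × 2525.00; scale factor 2.6058.
Applying the same ×2.6058: 872.97 → 2274.77.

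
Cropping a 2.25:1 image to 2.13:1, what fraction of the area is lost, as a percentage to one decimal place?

5.3%

2.13:1 is narrower than 2.25:1, so the crop keeps the full height and trims the width.
Area ratio = (2.130)/(2.250) = 94.67%; the remaining 5.33% is cropped out.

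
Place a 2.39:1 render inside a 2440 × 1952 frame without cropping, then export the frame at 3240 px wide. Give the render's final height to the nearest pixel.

1356 px

In the 2440×1952 frame the render fills the width: height = 2440 / 2.390 ≈ 1020.92 px.
Resizing to 3240 px wide multiplies everything by 1.3279: 1020.92 → 1355.65 px.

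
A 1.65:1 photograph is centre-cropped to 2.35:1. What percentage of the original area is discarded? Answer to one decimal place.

29.8%

Going from 1.65:1 to 2.35:1 means cutting height while keeping width.
Area ratio = (1.650)/(2.350) = 70.21%; the remaining 29.79% is cropped out.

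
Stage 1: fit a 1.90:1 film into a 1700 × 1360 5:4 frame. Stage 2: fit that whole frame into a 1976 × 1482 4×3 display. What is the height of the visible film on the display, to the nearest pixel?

975 px

First fit — 1.90:1 into 1700×1360 spans the width: 1700.00 × 894.74.
5:4 in 1976×1482: fills the height, so the intermediate becomes 1852.50 × 1482.00 — a scale of ×1.0897.
Applying the same ×1.0897: 894.74 → 975.00.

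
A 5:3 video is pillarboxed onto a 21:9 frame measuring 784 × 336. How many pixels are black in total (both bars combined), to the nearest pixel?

75264 pixels

5:3 is narrower than 21:9, so it spans the full height.
The video is 336 × 5/3 ≈ 560.0000 px wide.
Leftover width: 784 − 560.0000 = 224.0000 px.
Bar area = 224.0000 × 336 ≈ 75264 px.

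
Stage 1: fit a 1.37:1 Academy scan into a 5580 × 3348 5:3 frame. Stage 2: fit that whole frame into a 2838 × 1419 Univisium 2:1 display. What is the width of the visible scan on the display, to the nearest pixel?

1944 px

1.37:1 Academy in 5580×3348: fills the height, so the scan is 4586.76 × 3348.00.
The 5:3 canvas is height-limited in 2838×1419, giving 2365.00 × 1419.00; scale factor 0.4238.
So the scan's width is 4586.76 × 0.4238 ≈ 1944.03.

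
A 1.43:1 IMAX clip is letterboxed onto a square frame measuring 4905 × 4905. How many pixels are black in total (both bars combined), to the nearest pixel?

7234532 pixels

Since 1.430 > 1.000, the clip is width-limited.
That makes the image 3430.0699 px tall (4905 / 1.430).
4905 − 3430.0699 = 1474.9301 px of bars.
Bar area = 1474.9301 × 4905 ≈ 7234532 px.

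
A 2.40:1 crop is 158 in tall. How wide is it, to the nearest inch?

158 × 2.400 = 379.20.

379 in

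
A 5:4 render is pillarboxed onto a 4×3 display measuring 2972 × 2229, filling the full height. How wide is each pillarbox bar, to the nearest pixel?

The render is 2229 × 5/4 ≈ 2786.25 px wide.
2972 − 2786.25 = 185.75 px of bars (92.88 each).

93 px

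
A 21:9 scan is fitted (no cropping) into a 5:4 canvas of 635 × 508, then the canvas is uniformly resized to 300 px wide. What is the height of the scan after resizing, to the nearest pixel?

129 px

At 635×508 the scan is width-limited, so height = 635 × 9/21 ≈ 272.14 px.
Resizing to 300 px wide multiplies everything by 0.4724: 272.14 → 128.57 px.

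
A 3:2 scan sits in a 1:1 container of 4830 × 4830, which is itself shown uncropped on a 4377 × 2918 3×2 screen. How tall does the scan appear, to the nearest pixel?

3:2 in 4830×4830: fills the width, so the scan is 4830.00 × 3220.00.
Second fit — the 1:1 canvas into 4377×2918 spans the height: 2918.00 × 2918.00 (×0.6041 from 4830×4830).
The scan scales with it: height 3220.00 × 0.6041 ≈ 1945.33.

1945 px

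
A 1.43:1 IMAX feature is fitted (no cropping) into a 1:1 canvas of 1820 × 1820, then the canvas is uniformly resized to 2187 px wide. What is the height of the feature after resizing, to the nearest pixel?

1529 px

In the 1820×1820 frame the feature fills the width: height = 1820 / 1.430 ≈ 1272.73 px.
The frame scales by 2187/1820 = 1.2016; 1272.73 × 1.2016 ≈ 1529.37 px.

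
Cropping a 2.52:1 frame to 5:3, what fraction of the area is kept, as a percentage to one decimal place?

66.1%

Going from 2.52:1 to 5:3 means cutting width while keeping height.
Fraction kept = (1.667)/(2.520) ≈ 66.14%.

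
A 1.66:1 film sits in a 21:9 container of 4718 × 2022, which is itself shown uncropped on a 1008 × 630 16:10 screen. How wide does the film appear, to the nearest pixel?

Inside the 4718×2022 canvas the film is height-limited at 3356.52 × 2022.00.
Second fit — the 21:9 canvas into 1008×630 spans the width: 1008.00 × 432.00 (×0.2136 from 4718×2022).
The film scales with it: width 3356.52 × 0.2136 ≈ 717.12.

717 px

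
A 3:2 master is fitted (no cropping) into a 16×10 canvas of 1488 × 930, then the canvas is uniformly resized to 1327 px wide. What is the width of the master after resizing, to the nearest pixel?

1244 px

Fitted into 1488×930, the master spans the height; its width is 930 × 3/2 ≈ 1395.00 px.
Resizing to 1327 px wide multiplies everything by 0.8918: 1395.00 → 1244.06 px.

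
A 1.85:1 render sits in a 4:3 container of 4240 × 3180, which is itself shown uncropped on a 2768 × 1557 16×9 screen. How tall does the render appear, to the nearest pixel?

1122 px

First fit — 1.85:1 into 4240×3180 spans the width: 4240.00 × 2291.89.
The 4:3 canvas is height-limited in 2768×1557, giving 2076.00 × 1557.00; scale factor 0.4896.
So the render's height is 2291.89 × 0.4896 ≈ 1122.16.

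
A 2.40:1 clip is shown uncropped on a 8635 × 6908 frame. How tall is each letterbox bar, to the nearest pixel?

1655 px

2.40:1 is wider than 5:4, so it spans the full width.
Content height = 8635 / 2.400 ≈ 3597.92 px.
6908 − 3597.92 = 3310.08 px of bars (1655.04 each).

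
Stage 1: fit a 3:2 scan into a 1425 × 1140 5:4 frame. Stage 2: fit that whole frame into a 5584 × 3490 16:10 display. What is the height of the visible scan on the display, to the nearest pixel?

Inside the 1425×1140 canvas the scan is width-limited at 1425.00 × 950.00.
Second fit — the 5:4 canvas into 5584×3490 spans the height: 4362.50 × 3490.00 (×3.0614 from 1425×1140).
So the scan's height is 950.00 × 3.0614 ≈ 2908.33.

2908 px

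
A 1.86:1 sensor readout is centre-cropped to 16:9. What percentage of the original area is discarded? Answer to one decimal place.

The height stays; only width is cut (since 16:9 is narrower than 1.86:1).
(1.778)/(1.860) ≈ 0.956 of the area survives, leaving 4.42% discarded.

4.4%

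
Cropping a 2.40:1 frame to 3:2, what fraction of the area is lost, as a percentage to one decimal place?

37.5%

Going from 2.40:1 to 3:2 means cutting width while keeping height.
(1.500)/(2.400) ≈ 0.625 of the area survives, leaving 37.50% discarded.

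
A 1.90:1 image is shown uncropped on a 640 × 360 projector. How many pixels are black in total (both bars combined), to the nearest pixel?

14821 pixels

1.90:1 is wider than 16:9, so it spans the full width.
The image is 640 / 1.900 ≈ 336.8421 px tall.
Black = 360 − 336.8421 = 23.1579 px.
Across the 640-px span: 23.1579 × 640 ≈ 14821 px.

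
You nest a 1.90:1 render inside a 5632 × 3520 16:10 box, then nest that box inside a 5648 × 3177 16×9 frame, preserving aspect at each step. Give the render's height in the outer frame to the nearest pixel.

First fit — 1.90:1 into 5632×3520 spans the width: 5632.00 × 2964.21.
The 16:10 canvas is height-limited in 5648×3177, giving 5083.20 × 3177.00; scale factor 0.9026.
The render scales with it: height 2964.21 × 0.9026 ≈ 2675.37.

2675 px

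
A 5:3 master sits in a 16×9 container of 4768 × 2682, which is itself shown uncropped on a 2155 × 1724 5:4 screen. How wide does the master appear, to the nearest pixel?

First fit — 5:3 into 4768×2682 spans the height: 4470.00 × 2682.00.
16×9 in 2155×1724: fills the width, so the intermediate becomes 2155.00 × 1212.19 — a scale of ×0.4520.
The master scales with it: width 4470.00 × 0.4520 ≈ 2020.31.

2020 px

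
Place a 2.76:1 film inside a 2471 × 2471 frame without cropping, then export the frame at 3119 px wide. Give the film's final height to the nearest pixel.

Fitted into 2471×2471, the film spans the width; its height is 2471 / 2.760 ≈ 895.29 px.
The frame scales by 3119/2471 = 1.2622; 895.29 × 1.2622 ≈ 1130.07 px.

1130 px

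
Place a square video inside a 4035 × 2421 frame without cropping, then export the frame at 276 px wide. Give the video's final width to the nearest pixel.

Fitted into 4035×2421, the video spans the height; its width is 2421 × 1/1 ≈ 2421.00 px.
Resizing to 276 px wide multiplies everything by 0.0684: 2421.00 → 165.60 px.

166 px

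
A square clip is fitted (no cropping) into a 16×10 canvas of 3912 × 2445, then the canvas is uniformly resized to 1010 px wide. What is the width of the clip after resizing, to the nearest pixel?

631 px

Fitted into 3912×2445, the clip spans the height; its width is 2445 × 1/1 ≈ 2445.00 px.
The frame scales by 1010/3912 = 0.2582; 2445.00 × 0.2582 ≈ 631.25 px.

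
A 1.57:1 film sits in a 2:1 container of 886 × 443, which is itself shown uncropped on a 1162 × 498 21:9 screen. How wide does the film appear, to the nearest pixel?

782 px

First fit — 1.57:1 into 886×443 spans the height: 695.51 × 443.00.
The 2:1 canvas is height-limited in 1162×498, giving 996.00 × 498.00; scale factor 1.1242.
The film scales with it: width 695.51 × 1.1242 ≈ 781.86.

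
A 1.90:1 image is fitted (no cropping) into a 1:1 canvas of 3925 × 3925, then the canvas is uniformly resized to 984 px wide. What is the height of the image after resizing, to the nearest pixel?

518 px

Fitted into 3925×3925, the image spans the width; its height is 3925 / 1.900 ≈ 2065.79 px.
Scaling 3925 → 984 is ×0.2507, so the height becomes 2065.79 × 0.2507 ≈ 517.89 px.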